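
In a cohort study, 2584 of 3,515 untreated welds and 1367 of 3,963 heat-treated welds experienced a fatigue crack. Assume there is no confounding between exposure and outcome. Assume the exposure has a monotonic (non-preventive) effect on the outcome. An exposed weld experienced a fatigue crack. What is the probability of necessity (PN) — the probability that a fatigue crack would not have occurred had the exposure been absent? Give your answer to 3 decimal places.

PN ≈ 0.531

p₁ = P(outcome | exposed) = 2584/3515 = 0.73514
p₀ = P(outcome | unexposed) = 1367/3963 = 0.34494
Under exogeneity and monotonicity, PN = (p₁ − p₀) / p₁.
PN = (0.73514 − 0.34494) / 0.73514 = 0.39019 / 0.73514 ≈ 0.5308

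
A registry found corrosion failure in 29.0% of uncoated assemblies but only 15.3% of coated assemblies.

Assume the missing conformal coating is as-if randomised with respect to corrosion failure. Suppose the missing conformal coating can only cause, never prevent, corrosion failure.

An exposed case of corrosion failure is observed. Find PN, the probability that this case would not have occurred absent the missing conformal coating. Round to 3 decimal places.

p₁ = 0.29, p₀ = 0.153.
Under exogeneity and monotonicity, PN = (p₁ − p₀) / p₁.
PN = (0.29 − 0.153) / 0.29 = 0.137 / 0.29 ≈ 0.4724

PN ≈ 0.472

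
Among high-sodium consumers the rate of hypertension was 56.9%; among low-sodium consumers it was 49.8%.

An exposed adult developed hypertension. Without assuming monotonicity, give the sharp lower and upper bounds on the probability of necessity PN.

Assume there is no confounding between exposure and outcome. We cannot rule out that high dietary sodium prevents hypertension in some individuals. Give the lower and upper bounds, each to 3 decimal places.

0.125 ≤ PN ≤ 0.882

p₁ = 0.569, p₀ = 0.498.
Under exogeneity alone the bounds on PN are max{0,(p₁−p₀)/p₁} ≤ PN ≤ min{1,(1−p₀)/p₁}.
  lower = (p₁ − p₀)/p₁ = 0.071 / 0.569 ≈ 0.1248
  upper = min{1, (1 − p₀)/p₁} = 0.502 / 0.569 ≈ 0.8822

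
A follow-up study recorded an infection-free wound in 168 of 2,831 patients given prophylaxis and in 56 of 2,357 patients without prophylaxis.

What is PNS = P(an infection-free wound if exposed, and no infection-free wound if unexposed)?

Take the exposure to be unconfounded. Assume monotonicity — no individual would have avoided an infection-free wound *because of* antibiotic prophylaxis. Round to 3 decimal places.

PNS ≈ 0.036

p₁ = P(outcome | exposed) = 168/2831 = 0.059343
p₀ = P(outcome | unexposed) = 56/2357 = 0.023759
Under exogeneity and monotonicity, PNS = p₁ − p₀.
PNS = 0.059343 − 0.023759 = 0.035584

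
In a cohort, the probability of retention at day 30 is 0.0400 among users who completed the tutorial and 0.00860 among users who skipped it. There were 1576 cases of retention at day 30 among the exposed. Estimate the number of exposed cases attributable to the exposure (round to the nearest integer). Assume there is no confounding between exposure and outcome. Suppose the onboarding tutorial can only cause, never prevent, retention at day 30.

Let p₁ = 0.04, p₀ = 0.0086.
PN = (p₁ − p₀)/p₁ = (0.04 − 0.0086) / 0.04 ≈ 0.78500.
Attributable cases ≈ PN × (exposed cases) = 0.78500 × 1576 ≈ 1237.16.

about 1237 cases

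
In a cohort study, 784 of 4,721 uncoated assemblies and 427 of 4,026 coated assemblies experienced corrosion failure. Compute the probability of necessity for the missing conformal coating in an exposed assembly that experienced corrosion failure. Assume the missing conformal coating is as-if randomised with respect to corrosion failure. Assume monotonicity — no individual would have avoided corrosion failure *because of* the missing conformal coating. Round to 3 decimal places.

PN ≈ 0.361

p₁ = P(outcome | exposed) = 784/4721 = 0.16607
p₀ = P(outcome | unexposed) = 427/4026 = 0.10606
Under exogeneity and monotonicity, PN = (p₁ − p₀) / p₁.
PN = (0.16607 − 0.10606) / 0.16607 = 0.060006 / 0.16607 ≈ 0.3613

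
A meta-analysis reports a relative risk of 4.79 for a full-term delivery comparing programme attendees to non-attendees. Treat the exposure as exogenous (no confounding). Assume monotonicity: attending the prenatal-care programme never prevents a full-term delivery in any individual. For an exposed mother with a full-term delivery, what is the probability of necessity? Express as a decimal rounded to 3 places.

Under exogeneity and monotonicity, PN = (RR − 1) / RR = 1 − 1/RR.
PN = (4.79 − 1) / 4.79 = 3.79 / 4.79 ≈ 0.7912

PN ≈ 0.791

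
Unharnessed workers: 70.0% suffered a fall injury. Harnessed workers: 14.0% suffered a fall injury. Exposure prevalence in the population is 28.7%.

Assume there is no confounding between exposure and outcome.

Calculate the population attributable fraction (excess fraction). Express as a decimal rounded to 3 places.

p₁ = 0.7, p₀ = 0.14.
Overall risk P(Y=1) = π·p₁ + (1−π)·p₀ = 0.287×0.7 + 0.713×0.14 = 0.30072.
Under exogeneity, PAF = [P(Y=1) − p₀] / P(Y=1).
PAF = (0.30072 − 0.14) / 0.30072 ≈ 0.5345

PAF ≈ 0.534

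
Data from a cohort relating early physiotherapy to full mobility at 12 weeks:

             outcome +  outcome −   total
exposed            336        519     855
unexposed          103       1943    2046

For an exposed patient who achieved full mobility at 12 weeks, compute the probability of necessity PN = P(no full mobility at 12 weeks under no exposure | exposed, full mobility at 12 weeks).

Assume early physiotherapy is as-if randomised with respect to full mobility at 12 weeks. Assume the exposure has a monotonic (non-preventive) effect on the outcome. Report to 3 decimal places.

PN ≈ 0.872

p₁ = P(outcome | exposed) = 336/855 = 0.39298
p₀ = P(outcome | unexposed) = 103/2046 = 0.050342
Under exogeneity and monotonicity, PN = (p₁ − p₀)/p₁.
PN = (0.39298 − 0.050342) / 0.39298 ≈ 0.8719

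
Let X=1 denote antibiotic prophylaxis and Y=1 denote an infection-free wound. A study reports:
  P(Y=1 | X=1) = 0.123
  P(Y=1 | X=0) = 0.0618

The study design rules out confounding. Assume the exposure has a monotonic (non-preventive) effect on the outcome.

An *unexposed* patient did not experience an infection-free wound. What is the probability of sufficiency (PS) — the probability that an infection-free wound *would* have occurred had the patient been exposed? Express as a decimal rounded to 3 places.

Let p₁ = 0.123, p₀ = 0.0618.
Under exogeneity and monotonicity, PS = (p₁ − p₀) / (1 − p₀).
PS = (0.123 − 0.0618) / (1 − 0.0618) = 0.0612 / 0.9382 ≈ 0.0652

PS ≈ 0.065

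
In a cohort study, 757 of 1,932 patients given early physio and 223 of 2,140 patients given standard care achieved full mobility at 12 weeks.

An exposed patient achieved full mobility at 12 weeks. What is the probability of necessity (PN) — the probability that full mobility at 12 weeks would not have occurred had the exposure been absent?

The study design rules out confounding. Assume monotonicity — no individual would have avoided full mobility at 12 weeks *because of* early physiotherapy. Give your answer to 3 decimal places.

PN ≈ 0.734

p₁ = P(outcome | exposed) = 757/1932 = 0.39182
p₀ = P(outcome | unexposed) = 223/2140 = 0.10421
Under exogeneity and monotonicity, PN = (p₁ − p₀) / p₁.
PN = (0.39182 − 0.10421) / 0.39182 = 0.28762 / 0.39182 ≈ 0.7340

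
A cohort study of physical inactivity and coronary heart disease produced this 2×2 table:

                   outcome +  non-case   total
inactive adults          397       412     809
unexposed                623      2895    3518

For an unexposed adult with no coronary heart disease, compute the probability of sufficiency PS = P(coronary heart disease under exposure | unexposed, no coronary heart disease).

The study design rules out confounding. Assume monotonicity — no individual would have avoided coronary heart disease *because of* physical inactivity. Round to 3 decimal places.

p₁ = P(outcome | exposed) = 397/809 = 0.49073
p₀ = P(outcome | unexposed) = 623/3518 = 0.17709
Under exogeneity and monotonicity, PS = (p₁ − p₀) / (1 − p₀).
PS = (0.49073 − 0.17709) / (1 − 0.17709) = 0.31364 / 0.82291 ≈ 0.3811

PS ≈ 0.381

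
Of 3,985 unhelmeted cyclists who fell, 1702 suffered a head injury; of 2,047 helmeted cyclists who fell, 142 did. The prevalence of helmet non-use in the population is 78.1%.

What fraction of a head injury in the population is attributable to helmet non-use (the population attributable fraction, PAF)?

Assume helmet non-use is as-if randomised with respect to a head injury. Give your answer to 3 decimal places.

p₁ = P(outcome | exposed) = 1702/3985 = 0.4271
p₀ = P(outcome | unexposed) = 142/2047 = 0.06937
Overall risk P(Y=1) = π·p₁ + (1−π)·p₀ = 0.781×0.4271 + 0.219×0.06937 = 0.34876.
Under exogeneity, PAF = [P(Y=1) − p₀] / P(Y=1).
PAF = (0.34876 − 0.06937) / 0.34876 ≈ 0.8011

PAF ≈ 0.801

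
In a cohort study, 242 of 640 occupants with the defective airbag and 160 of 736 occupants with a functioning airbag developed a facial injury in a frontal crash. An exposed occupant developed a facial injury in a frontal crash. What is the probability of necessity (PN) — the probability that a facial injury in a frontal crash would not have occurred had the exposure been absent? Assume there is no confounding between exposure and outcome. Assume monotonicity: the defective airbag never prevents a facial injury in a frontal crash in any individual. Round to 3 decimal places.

PN ≈ 0.425

p₁ = P(outcome | exposed) = 242/640 = 0.37812
p₀ = P(outcome | unexposed) = 160/736 = 0.21739
Under exogeneity and monotonicity, PN = (p₁ − p₀) / p₁.
PN = (0.37812 − 0.21739) / 0.37812 = 0.16073 / 0.37812 ≈ 0.4251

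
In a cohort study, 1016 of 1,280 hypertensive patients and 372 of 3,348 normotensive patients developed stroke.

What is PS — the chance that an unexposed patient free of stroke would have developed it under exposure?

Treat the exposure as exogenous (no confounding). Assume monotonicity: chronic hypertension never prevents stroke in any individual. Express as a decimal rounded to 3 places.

p₁ = P(outcome | exposed) = 1016/1280 = 0.79375
p₀ = P(outcome | unexposed) = 372/3348 = 0.11111
Under exogeneity and monotonicity, PS = (p₁ − p₀) / (1 − p₀).
PS = (0.79375 − 0.11111) / (1 − 0.11111) = 0.68264 / 0.88889 ≈ 0.7680

PS ≈ 0.768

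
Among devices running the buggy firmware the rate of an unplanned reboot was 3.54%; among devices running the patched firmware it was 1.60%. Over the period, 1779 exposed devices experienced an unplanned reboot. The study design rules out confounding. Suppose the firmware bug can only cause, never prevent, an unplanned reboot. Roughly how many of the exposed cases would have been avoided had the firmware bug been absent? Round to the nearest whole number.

p₁ = 0.0354, p₀ = 0.016.
PN = (p₁ − p₀)/p₁ = (0.0354 − 0.016) / 0.0354 ≈ 0.54802.
Attributable cases ≈ PN × (exposed cases) = 0.54802 × 1779 ≈ 974.93.

about 975 cases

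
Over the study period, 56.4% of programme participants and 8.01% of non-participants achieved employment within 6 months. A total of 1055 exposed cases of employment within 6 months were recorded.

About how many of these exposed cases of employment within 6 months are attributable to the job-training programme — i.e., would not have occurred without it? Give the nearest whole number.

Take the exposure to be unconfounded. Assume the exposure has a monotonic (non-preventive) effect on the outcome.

about 905 cases

p₁ = 0.564, p₀ = 0.0801.
PN = (p₁ − p₀)/p₁ = (0.564 − 0.0801) / 0.564 ≈ 0.85798.
Attributable cases ≈ PN × (exposed cases) = 0.85798 × 1055 ≈ 905.17.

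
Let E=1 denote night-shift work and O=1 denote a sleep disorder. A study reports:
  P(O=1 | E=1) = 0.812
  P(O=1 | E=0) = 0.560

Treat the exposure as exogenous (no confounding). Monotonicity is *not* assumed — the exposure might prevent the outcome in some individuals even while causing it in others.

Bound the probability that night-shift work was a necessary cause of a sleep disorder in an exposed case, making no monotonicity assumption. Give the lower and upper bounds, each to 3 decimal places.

Let p₁ = 0.812, p₀ = 0.56.
Under exogeneity alone the bounds on PN are max{0,(p₁−p₀)/p₁} ≤ PN ≤ min{1,(1−p₀)/p₁}.
  lower = (p₁ − p₀)/p₁ = 0.252 / 0.812 ≈ 0.3103
  upper = min{1, (1 − p₀)/p₁} = 0.44 / 0.812 ≈ 0.5419

0.310 ≤ PN ≤ 0.542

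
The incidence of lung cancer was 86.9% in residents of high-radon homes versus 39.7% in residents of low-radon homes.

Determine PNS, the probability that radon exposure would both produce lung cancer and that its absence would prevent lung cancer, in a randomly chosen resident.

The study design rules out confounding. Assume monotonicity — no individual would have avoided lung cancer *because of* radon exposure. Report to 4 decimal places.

PNS ≈ 0.4720

p₁ = 0.869, p₀ = 0.397.
Under exogeneity and monotonicity, PNS = p₁ − p₀.
PNS = 0.869 − 0.397 = 0.472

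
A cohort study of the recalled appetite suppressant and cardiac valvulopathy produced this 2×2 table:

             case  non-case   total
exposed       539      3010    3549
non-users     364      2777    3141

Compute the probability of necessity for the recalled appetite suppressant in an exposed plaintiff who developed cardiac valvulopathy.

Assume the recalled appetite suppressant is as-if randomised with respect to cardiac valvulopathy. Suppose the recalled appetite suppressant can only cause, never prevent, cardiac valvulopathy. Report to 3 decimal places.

p₁ = P(outcome | exposed) = 539/3549 = 0.15187
p₀ = P(outcome | unexposed) = 364/3141 = 0.11589
Under exogeneity and monotonicity, PN = (p₁ − p₀)/p₁.
PN = (0.15187 − 0.11589) / 0.15187 ≈ 0.2370

PN ≈ 0.237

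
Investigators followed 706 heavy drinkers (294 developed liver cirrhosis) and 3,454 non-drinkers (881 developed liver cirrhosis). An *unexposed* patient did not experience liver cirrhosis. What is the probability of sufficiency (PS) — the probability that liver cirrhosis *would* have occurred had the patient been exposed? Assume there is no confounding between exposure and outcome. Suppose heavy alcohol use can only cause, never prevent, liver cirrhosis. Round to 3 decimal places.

PS ≈ 0.217

p₁ = P(outcome | exposed) = 294/706 = 0.41643
p₀ = P(outcome | unexposed) = 881/3454 = 0.25507
Under exogeneity and monotonicity, PS = (p₁ − p₀) / (1 − p₀).
PS = (0.41643 − 0.25507) / (1 − 0.25507) = 0.16136 / 0.74493 ≈ 0.2166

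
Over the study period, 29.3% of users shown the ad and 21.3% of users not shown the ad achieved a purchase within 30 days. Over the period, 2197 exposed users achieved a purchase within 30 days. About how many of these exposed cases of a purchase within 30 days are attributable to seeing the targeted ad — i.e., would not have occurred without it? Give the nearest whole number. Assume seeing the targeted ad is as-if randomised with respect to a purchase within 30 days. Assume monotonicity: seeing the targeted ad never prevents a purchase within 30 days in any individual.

p₁ = 0.293, p₀ = 0.213.
PN = (p₁ − p₀)/p₁ = (0.293 − 0.213) / 0.293 ≈ 0.27304.
Attributable cases ≈ PN × (exposed cases) = 0.27304 × 2197 ≈ 599.86.

about 600 cases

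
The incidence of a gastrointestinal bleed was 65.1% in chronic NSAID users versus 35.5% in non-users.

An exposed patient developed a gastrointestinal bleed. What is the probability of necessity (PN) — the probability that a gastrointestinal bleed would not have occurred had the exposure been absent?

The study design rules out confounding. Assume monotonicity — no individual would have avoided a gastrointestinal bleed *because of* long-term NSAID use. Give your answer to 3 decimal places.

p₁ = 0.651, p₀ = 0.355.
Under exogeneity and monotonicity, PN = (p₁ − p₀) / p₁.
PN = (0.651 − 0.355) / 0.651 = 0.296 / 0.651 ≈ 0.4547

PN ≈ 0.455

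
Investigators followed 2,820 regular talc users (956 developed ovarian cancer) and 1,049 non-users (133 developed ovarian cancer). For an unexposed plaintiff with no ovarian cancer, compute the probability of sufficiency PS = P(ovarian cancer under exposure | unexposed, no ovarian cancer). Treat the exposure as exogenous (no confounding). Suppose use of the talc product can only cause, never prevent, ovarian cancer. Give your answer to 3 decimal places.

p₁ = P(outcome | exposed) = 956/2820 = 0.33901
p₀ = P(outcome | unexposed) = 133/1049 = 0.12679
Under exogeneity and monotonicity, PS = (p₁ − p₀) / (1 − p₀).
PS = (0.33901 − 0.12679) / (1 − 0.12679) = 0.21222 / 0.87321 ≈ 0.2430

PS ≈ 0.243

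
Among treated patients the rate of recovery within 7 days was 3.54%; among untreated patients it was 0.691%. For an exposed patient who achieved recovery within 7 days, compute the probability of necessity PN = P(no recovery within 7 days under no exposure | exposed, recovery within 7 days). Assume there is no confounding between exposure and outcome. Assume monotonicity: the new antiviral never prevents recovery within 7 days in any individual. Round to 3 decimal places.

p₁ = 0.0354, p₀ = 0.00691.
Under exogeneity and monotonicity, PN = (p₁ − p₀) / p₁.
PN = (0.0354 − 0.00691) / 0.0354 = 0.02849 / 0.0354 ≈ 0.8048

PN ≈ 0.805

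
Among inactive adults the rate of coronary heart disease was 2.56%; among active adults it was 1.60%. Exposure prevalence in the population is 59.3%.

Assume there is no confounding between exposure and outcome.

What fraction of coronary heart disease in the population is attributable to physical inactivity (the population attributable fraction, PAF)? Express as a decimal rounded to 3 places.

p₁ = 0.0256, p₀ = 0.016.
Overall risk P(Y=1) = π·p₁ + (1−π)·p₀ = 0.593×0.0256 + 0.407×0.016 = 0.021693.
Under exogeneity, PAF = [P(Y=1) − p₀] / P(Y=1).
PAF = (0.021693 − 0.016) / 0.021693 ≈ 0.2624

PAF ≈ 0.262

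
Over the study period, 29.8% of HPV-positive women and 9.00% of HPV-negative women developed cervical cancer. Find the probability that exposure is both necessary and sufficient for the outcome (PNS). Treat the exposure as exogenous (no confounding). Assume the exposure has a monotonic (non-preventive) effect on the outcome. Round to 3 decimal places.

PNS ≈ 0.208

p₁ = 0.298, p₀ = 0.09.
Under exogeneity and monotonicity, PNS = p₁ − p₀.
PNS = 0.298 − 0.09 = 0.208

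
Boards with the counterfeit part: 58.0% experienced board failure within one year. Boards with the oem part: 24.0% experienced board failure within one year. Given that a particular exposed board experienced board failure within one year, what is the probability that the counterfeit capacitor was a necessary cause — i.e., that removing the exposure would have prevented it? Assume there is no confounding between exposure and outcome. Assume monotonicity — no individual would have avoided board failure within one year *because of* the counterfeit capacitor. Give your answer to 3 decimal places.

PN ≈ 0.586

p₁ = 0.58, p₀ = 0.24.
Under exogeneity and monotonicity, PN = (p₁ − p₀) / p₁.
PN = (0.58 − 0.24) / 0.58 = 0.34 / 0.58 ≈ 0.5862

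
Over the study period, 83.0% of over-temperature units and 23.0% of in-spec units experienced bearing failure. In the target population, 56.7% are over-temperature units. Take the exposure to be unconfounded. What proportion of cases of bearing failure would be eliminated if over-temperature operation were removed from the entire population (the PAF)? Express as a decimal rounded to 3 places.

p₁ = 0.83, p₀ = 0.23.
Overall risk P(Y=1) = π·p₁ + (1−π)·p₀ = 0.567×0.83 + 0.433×0.23 = 0.5702.
Under exogeneity, PAF = [P(Y=1) − p₀] / P(Y=1).
PAF = (0.5702 − 0.23) / 0.5702 ≈ 0.5966

PAF ≈ 0.597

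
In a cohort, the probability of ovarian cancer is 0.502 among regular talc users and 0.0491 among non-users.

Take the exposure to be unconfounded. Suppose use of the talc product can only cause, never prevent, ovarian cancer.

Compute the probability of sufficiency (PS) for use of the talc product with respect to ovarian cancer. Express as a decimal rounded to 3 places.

Let p₁ = 0.502, p₀ = 0.0491.
Under exogeneity and monotonicity, PS = (p₁ − p₀) / (1 − p₀).
PS = (0.502 − 0.0491) / (1 − 0.0491) = 0.4529 / 0.9509 ≈ 0.4763

PS ≈ 0.476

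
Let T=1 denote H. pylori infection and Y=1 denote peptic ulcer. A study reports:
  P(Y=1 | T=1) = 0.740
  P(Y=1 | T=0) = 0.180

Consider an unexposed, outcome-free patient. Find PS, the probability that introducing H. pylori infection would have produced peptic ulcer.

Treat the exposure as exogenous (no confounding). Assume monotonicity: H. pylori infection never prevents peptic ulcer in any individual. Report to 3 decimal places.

Let p₁ = 0.74, p₀ = 0.18.
Under exogeneity and monotonicity, PS = (p₁ − p₀) / (1 − p₀).
PS = (0.74 − 0.18) / (1 − 0.18) = 0.56 / 0.82 ≈ 0.6829

PS ≈ 0.683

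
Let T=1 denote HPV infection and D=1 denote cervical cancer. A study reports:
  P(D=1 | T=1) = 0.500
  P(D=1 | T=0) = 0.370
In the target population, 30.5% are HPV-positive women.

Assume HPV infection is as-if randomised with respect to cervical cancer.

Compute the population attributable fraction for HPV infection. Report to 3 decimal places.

Let p₁ = 0.5, p₀ = 0.37.
Overall risk P(Y=1) = π·p₁ + (1−π)·p₀ = 0.305×0.5 + 0.695×0.37 = 0.40965.
Under exogeneity, PAF = [P(Y=1) − p₀] / P(Y=1).
PAF = (0.40965 − 0.37) / 0.40965 ≈ 0.0968

PAF ≈ 0.097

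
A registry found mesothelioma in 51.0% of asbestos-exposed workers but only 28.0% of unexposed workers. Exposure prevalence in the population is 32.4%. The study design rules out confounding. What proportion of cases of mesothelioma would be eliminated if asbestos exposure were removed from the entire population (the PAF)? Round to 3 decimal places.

PAF ≈ 0.210

p₁ = 0.51, p₀ = 0.28.
Overall risk P(Y=1) = π·p₁ + (1−π)·p₀ = 0.324×0.51 + 0.676×0.28 = 0.35452.
Under exogeneity, PAF = [P(Y=1) − p₀] / P(Y=1).
PAF = (0.35452 − 0.28) / 0.35452 ≈ 0.2102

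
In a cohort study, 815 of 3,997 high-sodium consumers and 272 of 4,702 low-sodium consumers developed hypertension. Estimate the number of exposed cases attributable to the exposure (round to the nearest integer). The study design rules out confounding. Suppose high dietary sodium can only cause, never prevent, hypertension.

p₁ = P(outcome | exposed) = 815/3997 = 0.2039
p₀ = P(outcome | unexposed) = 272/4702 = 0.057848
PN = (p₁ − p₀)/p₁ = (0.2039 − 0.057848) / 0.2039 ≈ 0.71630.
Attributable cases ≈ PN × (exposed cases) = 0.71630 × 815 ≈ 583.78.

about 584 cases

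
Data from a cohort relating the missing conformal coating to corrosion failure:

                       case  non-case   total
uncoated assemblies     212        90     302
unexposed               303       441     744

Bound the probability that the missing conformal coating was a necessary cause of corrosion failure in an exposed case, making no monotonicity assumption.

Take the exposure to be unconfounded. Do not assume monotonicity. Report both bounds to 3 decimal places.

p₁ = P(outcome | exposed) = 212/302 = 0.70199
p₀ = P(outcome | unexposed) = 303/744 = 0.40726
Under exogeneity alone the bounds on PN are max{0,(p₁−p₀)/p₁} ≤ PN ≤ min{1,(1−p₀)/p₁}.
  lower = (p₁ − p₀)/p₁ = 0.29473 / 0.70199 ≈ 0.4198
  upper = min{1, (1 − p₀)/p₁} = 0.59274 / 0.70199 ≈ 0.8444

0.420 ≤ PN ≤ 0.844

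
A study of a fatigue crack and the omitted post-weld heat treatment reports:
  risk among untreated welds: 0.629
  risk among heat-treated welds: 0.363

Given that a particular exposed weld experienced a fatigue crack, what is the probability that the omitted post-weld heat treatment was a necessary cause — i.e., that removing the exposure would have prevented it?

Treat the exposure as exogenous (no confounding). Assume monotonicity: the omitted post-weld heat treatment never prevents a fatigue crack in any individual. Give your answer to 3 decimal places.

Let p₁ = 0.629, p₀ = 0.363.
Under exogeneity and monotonicity, PN = (p₁ − p₀) / p₁.
PN = (0.629 − 0.363) / 0.629 = 0.266 / 0.629 ≈ 0.4229

PN ≈ 0.423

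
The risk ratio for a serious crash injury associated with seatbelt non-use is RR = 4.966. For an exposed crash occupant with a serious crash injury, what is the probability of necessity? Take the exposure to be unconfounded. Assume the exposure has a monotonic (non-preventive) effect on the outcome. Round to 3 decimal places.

PN ≈ 0.799

Under exogeneity and monotonicity, PN = (RR − 1) / RR = 1 − 1/RR.
PN = (4.966 − 1) / 4.966 = 3.966 / 4.966 ≈ 0.7986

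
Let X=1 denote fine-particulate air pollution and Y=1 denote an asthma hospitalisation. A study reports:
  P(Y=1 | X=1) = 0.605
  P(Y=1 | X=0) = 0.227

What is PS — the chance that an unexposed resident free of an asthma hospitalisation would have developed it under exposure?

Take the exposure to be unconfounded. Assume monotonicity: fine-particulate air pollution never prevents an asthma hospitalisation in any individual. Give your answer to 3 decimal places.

Let p₁ = 0.605, p₀ = 0.227.
Under exogeneity and monotonicity, PS = (p₁ − p₀) / (1 − p₀).
PS = (0.605 − 0.227) / (1 − 0.227) = 0.378 / 0.773 ≈ 0.4890

PS ≈ 0.489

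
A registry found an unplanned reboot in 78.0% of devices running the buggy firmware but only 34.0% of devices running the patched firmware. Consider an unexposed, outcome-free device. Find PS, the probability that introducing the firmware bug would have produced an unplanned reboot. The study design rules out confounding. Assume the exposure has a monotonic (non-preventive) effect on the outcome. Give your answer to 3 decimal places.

p₁ = 0.78, p₀ = 0.34.
Under exogeneity and monotonicity, PS = (p₁ − p₀) / (1 − p₀).
PS = (0.78 − 0.34) / (1 − 0.34) = 0.44 / 0.66 ≈ 0.6667

PS ≈ 0.667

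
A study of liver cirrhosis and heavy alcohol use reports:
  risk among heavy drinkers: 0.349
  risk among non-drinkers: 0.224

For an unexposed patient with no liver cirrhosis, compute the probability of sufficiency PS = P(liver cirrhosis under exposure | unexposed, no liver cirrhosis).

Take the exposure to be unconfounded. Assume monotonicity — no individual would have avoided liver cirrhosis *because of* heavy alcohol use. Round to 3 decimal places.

Let p₁ = 0.349, p₀ = 0.224.
Under exogeneity and monotonicity, PS = (p₁ − p₀) / (1 − p₀).
PS = (0.349 − 0.224) / (1 − 0.224) = 0.125 / 0.776 ≈ 0.1611

PS ≈ 0.161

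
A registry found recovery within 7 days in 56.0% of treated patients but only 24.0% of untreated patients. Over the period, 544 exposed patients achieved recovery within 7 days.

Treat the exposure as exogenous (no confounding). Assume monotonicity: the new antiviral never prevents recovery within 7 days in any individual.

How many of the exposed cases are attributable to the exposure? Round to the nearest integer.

p₁ = 0.56, p₀ = 0.24.
PN = (p₁ − p₀)/p₁ = (0.56 − 0.24) / 0.56 ≈ 0.57143.
Attributable cases ≈ PN × (exposed cases) = 0.57143 × 544 ≈ 310.86.

about 311 cases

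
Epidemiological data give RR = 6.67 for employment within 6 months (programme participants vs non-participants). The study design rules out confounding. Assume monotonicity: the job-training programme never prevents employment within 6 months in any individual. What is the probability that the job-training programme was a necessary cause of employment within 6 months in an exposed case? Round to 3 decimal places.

Under exogeneity and monotonicity, PN = (RR − 1) / RR = 1 − 1/RR.
PN = (6.67 − 1) / 6.67 = 5.67 / 6.67 ≈ 0.8501

PN ≈ 0.850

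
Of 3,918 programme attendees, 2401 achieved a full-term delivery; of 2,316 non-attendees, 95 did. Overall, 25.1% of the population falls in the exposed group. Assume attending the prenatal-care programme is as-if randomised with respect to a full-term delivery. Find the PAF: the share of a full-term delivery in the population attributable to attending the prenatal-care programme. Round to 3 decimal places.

p₁ = P(outcome | exposed) = 2401/3918 = 0.61281
p₀ = P(outcome | unexposed) = 95/2316 = 0.041019
Overall risk P(Y=1) = π·p₁ + (1−π)·p₀ = 0.251×0.61281 + 0.749×0.041019 = 0.18454.
Under exogeneity, PAF = [P(Y=1) − p₀] / P(Y=1).
PAF = (0.18454 − 0.041019) / 0.18454 ≈ 0.7777

PAF ≈ 0.778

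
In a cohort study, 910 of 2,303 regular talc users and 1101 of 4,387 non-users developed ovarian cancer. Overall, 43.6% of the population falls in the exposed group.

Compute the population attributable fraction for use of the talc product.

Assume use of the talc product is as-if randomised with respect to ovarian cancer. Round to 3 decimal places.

p₁ = P(outcome | exposed) = 910/2303 = 0.39514
p₀ = P(outcome | unexposed) = 1101/4387 = 0.25097
Overall risk P(Y=1) = π·p₁ + (1−π)·p₀ = 0.436×0.39514 + 0.564×0.25097 = 0.31383.
Under exogeneity, PAF = [P(Y=1) − p₀] / P(Y=1).
PAF = (0.31383 − 0.25097) / 0.31383 ≈ 0.2003

PAF ≈ 0.200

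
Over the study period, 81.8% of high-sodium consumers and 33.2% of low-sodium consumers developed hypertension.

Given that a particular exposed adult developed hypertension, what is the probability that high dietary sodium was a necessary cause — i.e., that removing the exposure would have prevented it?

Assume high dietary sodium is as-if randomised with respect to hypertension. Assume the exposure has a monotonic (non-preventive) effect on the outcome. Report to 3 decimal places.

p₁ = 0.818, p₀ = 0.332.
Under exogeneity and monotonicity, PN = (p₁ − p₀) / p₁.
PN = (0.818 − 0.332) / 0.818 = 0.486 / 0.818 ≈ 0.5941

PN ≈ 0.594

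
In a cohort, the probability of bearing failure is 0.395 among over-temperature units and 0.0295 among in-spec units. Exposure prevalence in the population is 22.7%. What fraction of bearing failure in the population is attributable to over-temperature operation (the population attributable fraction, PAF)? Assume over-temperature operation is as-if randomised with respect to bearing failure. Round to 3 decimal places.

PAF ≈ 0.738

Let p₁ = 0.395, p₀ = 0.0295.
Overall risk P(Y=1) = π·p₁ + (1−π)·p₀ = 0.227×0.395 + 0.773×0.0295 = 0.11247.
Under exogeneity, PAF = [P(Y=1) − p₀] / P(Y=1).
PAF = (0.11247 − 0.0295) / 0.11247 ≈ 0.7377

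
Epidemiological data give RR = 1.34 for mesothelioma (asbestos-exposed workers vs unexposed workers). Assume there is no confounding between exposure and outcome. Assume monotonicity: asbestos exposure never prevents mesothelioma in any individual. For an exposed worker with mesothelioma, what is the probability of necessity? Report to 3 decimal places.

PN ≈ 0.254

Under exogeneity and monotonicity, PN = (RR − 1) / RR = 1 − 1/RR.
PN = (1.34 − 1) / 1.34 = 0.34 / 1.34 ≈ 0.2537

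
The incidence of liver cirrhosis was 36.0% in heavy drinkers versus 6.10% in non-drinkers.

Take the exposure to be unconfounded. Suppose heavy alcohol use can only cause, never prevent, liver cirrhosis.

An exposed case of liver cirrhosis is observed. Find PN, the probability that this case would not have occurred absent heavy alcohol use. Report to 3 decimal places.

PN ≈ 0.831

p₁ = 0.36, p₀ = 0.061.
Under exogeneity and monotonicity, PN = (p₁ − p₀) / p₁.
PN = (0.36 − 0.061) / 0.36 = 0.299 / 0.36 ≈ 0.8306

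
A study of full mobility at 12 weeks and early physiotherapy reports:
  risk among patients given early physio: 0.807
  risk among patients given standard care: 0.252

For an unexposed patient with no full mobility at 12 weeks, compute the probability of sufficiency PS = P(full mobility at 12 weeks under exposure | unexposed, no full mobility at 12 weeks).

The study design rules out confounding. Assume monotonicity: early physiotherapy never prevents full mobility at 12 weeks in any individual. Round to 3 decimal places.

Let p₁ = 0.807, p₀ = 0.252.
Under exogeneity and monotonicity, PS = (p₁ − p₀) / (1 − p₀).
PS = (0.807 − 0.252) / (1 − 0.252) = 0.555 / 0.748 ≈ 0.7420

PS ≈ 0.742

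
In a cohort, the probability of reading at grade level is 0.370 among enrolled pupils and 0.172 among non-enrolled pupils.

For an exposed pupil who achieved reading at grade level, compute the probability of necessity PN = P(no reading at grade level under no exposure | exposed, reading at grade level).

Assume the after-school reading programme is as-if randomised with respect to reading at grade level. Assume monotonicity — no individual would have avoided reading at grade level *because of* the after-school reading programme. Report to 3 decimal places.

Let p₁ = 0.37, p₀ = 0.172.
Under exogeneity and monotonicity, PN = (p₁ − p₀) / p₁.
PN = (0.37 − 0.172) / 0.37 = 0.198 / 0.37 ≈ 0.5351

PN ≈ 0.535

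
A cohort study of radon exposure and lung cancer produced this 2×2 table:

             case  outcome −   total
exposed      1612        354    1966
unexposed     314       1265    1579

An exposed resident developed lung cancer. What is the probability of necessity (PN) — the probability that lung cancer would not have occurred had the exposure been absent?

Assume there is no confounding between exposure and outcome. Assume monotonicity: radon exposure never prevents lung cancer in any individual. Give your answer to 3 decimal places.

PN ≈ 0.757

p₁ = P(outcome | exposed) = 1612/1966 = 0.81994
p₀ = P(outcome | unexposed) = 314/1579 = 0.19886
Under exogeneity and monotonicity, PN = (p₁ − p₀)/p₁.
PN = (0.81994 − 0.19886) / 0.81994 ≈ 0.7575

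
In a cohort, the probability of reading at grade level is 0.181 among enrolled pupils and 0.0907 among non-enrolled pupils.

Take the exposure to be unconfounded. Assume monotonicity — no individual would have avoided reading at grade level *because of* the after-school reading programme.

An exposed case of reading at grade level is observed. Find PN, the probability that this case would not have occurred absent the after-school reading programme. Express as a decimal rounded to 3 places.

Let p₁ = 0.181, p₀ = 0.0907.
Under exogeneity and monotonicity, PN = (p₁ − p₀) / p₁.
PN = (0.181 − 0.0907) / 0.181 = 0.0903 / 0.181 ≈ 0.4989

PN ≈ 0.499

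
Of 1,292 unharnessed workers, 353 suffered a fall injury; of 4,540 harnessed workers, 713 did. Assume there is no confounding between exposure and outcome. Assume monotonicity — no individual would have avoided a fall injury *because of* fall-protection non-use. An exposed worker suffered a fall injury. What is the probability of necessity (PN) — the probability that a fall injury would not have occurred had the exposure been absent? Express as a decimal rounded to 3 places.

p₁ = P(outcome | exposed) = 353/1292 = 0.27322
p₀ = P(outcome | unexposed) = 713/4540 = 0.15705
Under exogeneity and monotonicity, PN = (p₁ − p₀) / p₁.
PN = (0.27322 − 0.15705) / 0.27322 = 0.11617 / 0.27322 ≈ 0.4252

PN ≈ 0.425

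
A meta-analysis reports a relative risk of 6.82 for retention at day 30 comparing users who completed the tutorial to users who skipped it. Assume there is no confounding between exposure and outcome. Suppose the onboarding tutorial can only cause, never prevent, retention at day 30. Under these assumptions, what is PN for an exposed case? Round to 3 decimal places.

PN ≈ 0.853

Under exogeneity and monotonicity, PN = (RR − 1) / RR = 1 − 1/RR.
PN = (6.82 − 1) / 6.82 = 5.82 / 6.82 ≈ 0.8534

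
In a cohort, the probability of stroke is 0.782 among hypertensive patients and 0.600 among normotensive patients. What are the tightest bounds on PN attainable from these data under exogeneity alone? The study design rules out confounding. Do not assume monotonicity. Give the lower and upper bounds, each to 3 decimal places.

0.233 ≤ PN ≤ 0.512

Let p₁ = 0.782, p₀ = 0.6.
Under exogeneity alone the bounds on PN are max{0,(p₁−p₀)/p₁} ≤ PN ≤ min{1,(1−p₀)/p₁}.
  lower = (p₁ − p₀)/p₁ = 0.182 / 0.782 ≈ 0.2327
  upper = min{1, (1 − p₀)/p₁} = 0.4 / 0.782 ≈ 0.5115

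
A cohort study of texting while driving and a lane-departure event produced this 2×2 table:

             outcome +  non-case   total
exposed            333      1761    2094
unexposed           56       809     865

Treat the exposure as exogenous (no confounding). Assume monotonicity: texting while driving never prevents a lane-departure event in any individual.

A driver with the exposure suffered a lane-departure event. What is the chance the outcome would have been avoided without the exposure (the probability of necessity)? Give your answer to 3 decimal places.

PN ≈ 0.593

p₁ = P(outcome | exposed) = 333/2094 = 0.15903
p₀ = P(outcome | unexposed) = 56/865 = 0.06474
Under exogeneity and monotonicity, PN = (p₁ − p₀) / p₁.
PN = (0.15903 − 0.06474) / 0.15903 = 0.094286 / 0.15903 ≈ 0.5929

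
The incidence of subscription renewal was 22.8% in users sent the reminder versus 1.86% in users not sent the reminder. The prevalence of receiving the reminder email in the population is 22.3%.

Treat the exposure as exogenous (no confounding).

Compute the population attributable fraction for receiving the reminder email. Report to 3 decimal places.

p₁ = 0.228, p₀ = 0.0186.
Overall risk P(Y=1) = π·p₁ + (1−π)·p₀ = 0.223×0.228 + 0.777×0.0186 = 0.065296.
Under exogeneity, PAF = [P(Y=1) − p₀] / P(Y=1).
PAF = (0.065296 − 0.0186) / 0.065296 ≈ 0.7151

PAF ≈ 0.715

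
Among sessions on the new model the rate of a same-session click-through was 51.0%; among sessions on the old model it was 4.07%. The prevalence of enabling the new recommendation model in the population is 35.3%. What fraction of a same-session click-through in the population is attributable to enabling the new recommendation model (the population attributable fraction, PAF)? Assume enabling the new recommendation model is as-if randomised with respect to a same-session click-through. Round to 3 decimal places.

PAF ≈ 0.803

p₁ = 0.51, p₀ = 0.0407.
Overall risk P(Y=1) = π·p₁ + (1−π)·p₀ = 0.353×0.51 + 0.647×0.0407 = 0.20636.
Under exogeneity, PAF = [P(Y=1) − p₀] / P(Y=1).
PAF = (0.20636 − 0.0407) / 0.20636 ≈ 0.8028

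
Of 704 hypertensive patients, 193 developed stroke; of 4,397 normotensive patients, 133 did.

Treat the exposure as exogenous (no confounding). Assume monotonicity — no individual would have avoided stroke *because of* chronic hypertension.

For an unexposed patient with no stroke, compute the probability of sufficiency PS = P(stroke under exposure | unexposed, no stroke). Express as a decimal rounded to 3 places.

p₁ = P(outcome | exposed) = 193/704 = 0.27415
p₀ = P(outcome | unexposed) = 133/4397 = 0.030248
Under exogeneity and monotonicity, PS = (p₁ − p₀) / (1 − p₀).
PS = (0.27415 − 0.030248) / (1 − 0.030248) = 0.2439 / 0.96975 ≈ 0.2515

PS ≈ 0.252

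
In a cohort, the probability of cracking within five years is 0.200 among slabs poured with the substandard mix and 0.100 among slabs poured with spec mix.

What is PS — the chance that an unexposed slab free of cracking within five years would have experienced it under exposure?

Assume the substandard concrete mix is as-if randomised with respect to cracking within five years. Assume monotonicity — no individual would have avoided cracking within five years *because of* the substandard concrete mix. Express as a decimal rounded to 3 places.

Let p₁ = 0.2, p₀ = 0.1.
Under exogeneity and monotonicity, PS = (p₁ − p₀) / (1 − p₀).
PS = (0.2 − 0.1) / (1 − 0.1) = 0.1 / 0.9 ≈ 0.1111

PS ≈ 0.111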